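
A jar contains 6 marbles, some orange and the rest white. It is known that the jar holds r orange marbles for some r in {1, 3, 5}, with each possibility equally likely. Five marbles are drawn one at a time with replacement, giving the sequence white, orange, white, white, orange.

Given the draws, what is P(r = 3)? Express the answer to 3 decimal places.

0.618

Under each hypothesis, the probability of the observed sequence is: P(data | r = 1) = (5/6)(1/6)(5/6)(5/6)(1/6) = 0.016075; P(data | r = 3) = (3/6)(3/6)(3/6)(3/6)(3/6) = 0.03125; P(data | r = 5) = (1/6)(5/6)(1/6)(1/6)(5/6) = 0.003215.
The prior-weighted likelihoods are 1/3 · 0.016075 = 0.0053584, 1/3 · 0.03125 = 0.010417, 1/3 · 0.003215 = 0.0010717; these sum to 0.016847.
Hence P(r = 3 | data) = (0.010417) / (0.016847) = 0.61832.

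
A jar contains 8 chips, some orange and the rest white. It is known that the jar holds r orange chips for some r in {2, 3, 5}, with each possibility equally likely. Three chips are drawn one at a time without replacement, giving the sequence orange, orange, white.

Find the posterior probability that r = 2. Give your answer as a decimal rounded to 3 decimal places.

The likelihood of the observed sequence under each hypothesis: P(data | r = 2) = (2/8)(1/7)(6/6) = 1/28; P(data | r = 3) = (3/8)(2/7)(5/6) = 5/56; P(data | r = 5) = (5/8)(4/7)(3/6) = 5/28.
The prior-weighted likelihoods are 1/3 · 1/28 = 1/84, 1/3 · 5/56 = 5/168, 1/3 · 5/28 = 5/84; summing to 17/168.
So P(r = 2 | data) = (1/84) / (17/168) = 2/17.

0.118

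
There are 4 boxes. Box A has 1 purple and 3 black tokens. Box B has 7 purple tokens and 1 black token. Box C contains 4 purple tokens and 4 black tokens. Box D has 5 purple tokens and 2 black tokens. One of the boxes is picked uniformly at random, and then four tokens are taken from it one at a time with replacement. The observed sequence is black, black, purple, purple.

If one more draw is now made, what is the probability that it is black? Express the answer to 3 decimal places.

Compute the likelihood of the observed sequence for each case: P(data | box A) = (3/4)(3/4)(1/4)(1/4) = 0.035156; P(data | box B) = (1/8)(1/8)(7/8)(7/8) = 0.011963; P(data | box C) = (4/8)(4/8)(4/8)(4/8) = 0.0625; P(data | box D) = (2/7)(2/7)(5/7)(5/7) = 0.041649.
Multiplying each by its prior: 1/4 · 0.035156 = 0.0087891, 1/4 · 0.011963 = 0.0029907, 1/4 · 0.0625 = 0.015625, 1/4 · 0.041649 = 0.010412; with total 0.037817.
Normalising, the posterior is P(box A | data) = 0.23241, P(box B | data) = 0.079084, P(box C | data) = 0.41317, P(box D | data) = 0.27533.
So P(black next | data) = Σ P(black next | H) P(H | data) = (3/4)(0.23241) + (1/8)(0.079084) + (1/2)(0.41317) + (2/7)(0.27533) = 0.46945.

0.469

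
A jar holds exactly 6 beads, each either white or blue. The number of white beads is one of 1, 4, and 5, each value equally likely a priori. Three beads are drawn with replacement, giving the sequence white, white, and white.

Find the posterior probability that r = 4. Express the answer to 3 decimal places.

The likelihood of the observed sequence under each hypothesis: P(data | r = 1) = (1/6)(1/6)(1/6) = 1/216; P(data | r = 4) = (4/6)(4/6)(4/6) = 8/27; P(data | r = 5) = (5/6)(5/6)(5/6) = 125/216.
Multiplying each by its prior: 1/3 · 1/216 = 1/648, 1/3 · 8/27 = 8/81, 1/3 · 125/216 = 125/648; with total 95/324.
Therefore the posterior P(r = 4 | data) = (8/81) / (95/324) = 32/95.

0.337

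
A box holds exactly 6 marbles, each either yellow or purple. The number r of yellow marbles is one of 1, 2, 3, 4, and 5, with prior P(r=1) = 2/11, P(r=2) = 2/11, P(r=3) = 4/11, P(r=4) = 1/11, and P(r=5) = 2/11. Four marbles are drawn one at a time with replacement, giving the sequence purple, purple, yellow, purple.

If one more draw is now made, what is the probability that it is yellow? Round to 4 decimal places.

0.3654

For each hypothesis, P(data | H) works out to: P(data | r = 1) = (5/6)(5/6)(1/6)(5/6) = 0.096451; P(data | r = 2) = (4/6)(4/6)(2/6)(4/6) = 0.098765; P(data | r = 3) = (3/6)(3/6)(3/6)(3/6) = 0.0625; P(data | r = 4) = (2/6)(2/6)(4/6)(2/6) = 0.024691; P(data | r = 5) = (1/6)(1/6)(5/6)(1/6) = 0.003858.
Multiplying each by its prior: 2/11 · 0.096451 = 0.017536, 2/11 · 0.098765 = 0.017957, 4/11 · 0.0625 = 0.022727, 1/11 · 0.024691 = 0.0022447, 2/11 · 0.003858 = 0.00070146; with total 0.061167.
Normalising, the posterior is P(r = 1 | data) = 0.2867, P(r = 2 | data) = 0.29358, P(r = 3 | data) = 0.37156, P(r = 4 | data) = 0.036697, P(r = 5 | data) = 0.011468.
So P(yellow next | data) = Σ P(yellow next | H) P(H | data) = (1/6)(0.2867) + (1/3)(0.29358) + (1/2)(0.37156) + (2/3)(0.036697) + (5/6)(0.011468) = 0.36544.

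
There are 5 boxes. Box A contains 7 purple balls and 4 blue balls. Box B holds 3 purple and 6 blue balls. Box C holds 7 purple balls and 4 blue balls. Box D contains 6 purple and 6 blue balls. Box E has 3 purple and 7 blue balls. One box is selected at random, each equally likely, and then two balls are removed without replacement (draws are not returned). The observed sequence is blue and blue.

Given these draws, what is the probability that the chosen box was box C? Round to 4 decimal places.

0.0821

Under each hypothesis, the probability of the observed sequence is: P(data | box A) = (4/11)(3/10) = 0.10909; P(data | box B) = (6/9)(5/8) = 0.41667; P(data | box C) = (4/11)(3/10) = 0.10909; P(data | box D) = (6/12)(5/11) = 0.22727; P(data | box E) = (7/10)(6/9) = 0.46667.
Multiplying each by its prior: 1/5 · 0.10909 = 0.021818, 1/5 · 0.41667 = 0.083333, 1/5 · 0.10909 = 0.021818, 1/5 · 0.22727 = 0.045455, 1/5 · 0.46667 = 0.093333; these sum to 0.26576.
So P(box C | data) = (0.021818) / (0.26576) = 0.082098.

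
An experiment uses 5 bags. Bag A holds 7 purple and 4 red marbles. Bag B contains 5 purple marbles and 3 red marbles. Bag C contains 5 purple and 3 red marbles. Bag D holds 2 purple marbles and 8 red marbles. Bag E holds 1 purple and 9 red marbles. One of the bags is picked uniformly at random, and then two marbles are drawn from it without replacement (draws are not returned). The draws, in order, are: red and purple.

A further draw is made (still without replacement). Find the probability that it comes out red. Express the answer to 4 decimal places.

For each hypothesis, P(data | H) works out to: P(data | bag A) = (4/11)(7/10) = 0.25455; P(data | bag B) = (3/8)(5/7) = 0.26786; P(data | bag C) = (3/8)(5/7) = 0.26786; P(data | bag D) = (8/10)(2/9) = 0.17778; P(data | bag E) = (9/10)(1/9) = 0.1.
The prior-weighted likelihoods are 1/5 · 0.25455 = 0.050909, 1/5 · 0.26786 = 0.053571, 1/5 · 0.26786 = 0.053571, 1/5 · 0.17778 = 0.035556, 1/5 · 0.1 = 0.02; summing to 0.21361.
Normalising, the posterior is P(bag A | data) = 0.23833, P(bag B | data) = 0.25079, P(bag C | data) = 0.25079, P(bag D | data) = 0.16645, P(bag E | data) = 0.09363.
So P(red next | data) = Σ P(red next | H) P(H | data) = (1/3)(0.23833) + (1/3)(0.25079) + (1/3)(0.25079) + (7/8)(0.16645) + (1)(0.09363) = 0.48592.

0.4859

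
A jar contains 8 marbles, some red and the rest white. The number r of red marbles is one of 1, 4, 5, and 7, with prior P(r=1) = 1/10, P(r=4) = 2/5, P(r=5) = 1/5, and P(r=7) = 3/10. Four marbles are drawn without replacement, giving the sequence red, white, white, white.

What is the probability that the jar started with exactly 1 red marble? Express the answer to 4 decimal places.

0.3211

For each hypothesis, P(data | H) works out to: P(data | r = 1) = (1/8)(7/7)(6/6)(5/5) = 0.125; P(data | r = 4) = (4/8)(4/7)(3/6)(2/5) = 0.057143; P(data | r = 5) = (5/8)(3/7)(2/6)(1/5) = 0.017857; P(data | r = 7) = (7/8)(1/7)(0/6) = 0.
Multiplying each by its prior: 1/10 · 0.125 = 0.0125, 2/5 · 0.057143 = 0.022857, 1/5 · 0.017857 = 0.0035714, 3/10 · 0 = 0; these sum to 0.038929.
By Bayes' rule, P(r = 1 | data) = (0.0125) / (0.038929) = 0.3211.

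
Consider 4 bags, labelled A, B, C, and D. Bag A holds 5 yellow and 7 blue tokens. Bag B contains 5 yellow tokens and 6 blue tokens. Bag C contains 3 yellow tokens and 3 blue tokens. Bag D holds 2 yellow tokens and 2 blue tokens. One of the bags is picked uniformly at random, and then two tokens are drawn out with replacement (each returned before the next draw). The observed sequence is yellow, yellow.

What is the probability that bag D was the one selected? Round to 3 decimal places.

Compute the likelihood of the observed sequence for each case: P(data | bag A) = (5/12)(5/12) = 0.17361; P(data | bag B) = (5/11)(5/11) = 0.20661; P(data | bag C) = (3/6)(3/6) = 0.25; P(data | bag D) = (2/4)(2/4) = 0.25.
Weighting by the prior gives 1/4 · 0.17361 = 0.043403, 1/4 · 0.20661 = 0.051653, 1/4 · 0.25 = 0.0625, 1/4 · 0.25 = 0.0625; with total 0.22006.
Therefore the posterior P(bag D | data) = (0.0625) / (0.22006) = 0.28402.

0.284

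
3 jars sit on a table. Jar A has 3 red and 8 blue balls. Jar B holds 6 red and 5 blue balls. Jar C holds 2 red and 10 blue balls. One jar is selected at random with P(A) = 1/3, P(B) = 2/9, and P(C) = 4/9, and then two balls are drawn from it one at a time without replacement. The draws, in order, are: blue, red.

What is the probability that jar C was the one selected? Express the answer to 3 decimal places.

For each hypothesis, P(data | H) works out to: P(data | jar A) = (8/11)(3/10) = 0.21818; P(data | jar B) = (5/11)(6/10) = 0.27273; P(data | jar C) = (10/12)(2/11) = 0.15152.
Multiplying each by its prior: 1/3 · 0.21818 = 0.072727, 2/9 · 0.27273 = 0.060606, 4/9 · 0.15152 = 0.06734; summing to 0.20067.
Therefore the posterior P(jar C | data) = (0.06734) / (0.20067) = 0.33557.

0.336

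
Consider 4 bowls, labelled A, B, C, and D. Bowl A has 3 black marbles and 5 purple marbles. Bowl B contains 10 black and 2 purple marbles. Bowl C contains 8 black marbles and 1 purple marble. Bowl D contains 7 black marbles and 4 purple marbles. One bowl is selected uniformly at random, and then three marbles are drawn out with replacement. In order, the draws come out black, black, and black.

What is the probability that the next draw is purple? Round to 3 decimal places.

For each hypothesis, P(data | H) works out to: P(data | bowl A) = (3/8)(3/8)(3/8) = 0.052734; P(data | bowl B) = (10/12)(10/12)(10/12) = 0.5787; P(data | bowl C) = (8/9)(8/9)(8/9) = 0.70233; P(data | bowl D) = (7/11)(7/11)(7/11) = 0.2577.
Multiplying each by its prior: 1/4 · 0.052734 = 0.013184, 1/4 · 0.5787 = 0.14468, 1/4 · 0.70233 = 0.17558, 1/4 · 0.2577 = 0.064425; summing to 0.39787.
The posterior is then P(bowl A | data) = 0.033136, P(bowl B | data) = 0.36363, P(bowl C | data) = 0.44131, P(bowl D | data) = 0.16193.
So P(purple next | data) = Σ P(purple next | H) P(H | data) = (5/8)(0.033136) + (1/6)(0.36363) + (1/9)(0.44131) + (4/11)(0.16193) = 0.18923.

0.189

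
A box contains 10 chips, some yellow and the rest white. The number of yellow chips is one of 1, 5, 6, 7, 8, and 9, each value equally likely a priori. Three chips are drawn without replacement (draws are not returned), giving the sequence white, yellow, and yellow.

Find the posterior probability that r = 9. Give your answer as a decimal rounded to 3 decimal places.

Compute the likelihood of the observed sequence for each case: P(data | r = 1) = (9/10)(1/9)(0/8) = 0; P(data | r = 5) = (5/10)(5/9)(4/8) = 5/36; P(data | r = 6) = (4/10)(6/9)(5/8) = 1/6; P(data | r = 7) = (3/10)(7/9)(6/8) = 7/40; P(data | r = 8) = (2/10)(8/9)(7/8) = 7/45; P(data | r = 9) = (1/10)(9/9)(8/8) = 1/10.
Multiplying each by its prior: 1/6 · 0 = 0, 1/6 · 5/36 = 5/216, 1/6 · 1/6 = 1/36, 1/6 · 7/40 = 7/240, 1/6 · 7/45 = 7/270, 1/6 · 1/10 = 1/60; these sum to 53/432.
Therefore the posterior P(r = 9 | data) = (1/60) / (53/432) = 36/265.

0.136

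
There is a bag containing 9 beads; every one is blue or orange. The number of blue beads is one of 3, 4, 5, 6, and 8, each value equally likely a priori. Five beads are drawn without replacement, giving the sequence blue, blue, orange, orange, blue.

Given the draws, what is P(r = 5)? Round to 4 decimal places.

0.3429

The likelihood of the observed sequence under each hypothesis: P(data | r = 3) = (3/9)(2/8)(6/7)(5/6)(1/5) = 1/84; P(data | r = 4) = (4/9)(3/8)(5/7)(4/6)(2/5) = 2/63; P(data | r = 5) = (5/9)(4/8)(4/7)(3/6)(3/5) = 1/21; P(data | r = 6) = (6/9)(5/8)(3/7)(2/6)(4/5) = 1/21; P(data | r = 8) = (8/9)(7/8)(1/7)(0/6) = 0.
Weighting by the prior gives 1/5 · 1/84 = 1/420, 1/5 · 2/63 = 2/315, 1/5 · 1/21 = 1/105, 1/5 · 1/21 = 1/105, 1/5 · 0 = 0; these sum to 1/36.
So P(r = 5 | data) = (1/105) / (1/36) = 12/35.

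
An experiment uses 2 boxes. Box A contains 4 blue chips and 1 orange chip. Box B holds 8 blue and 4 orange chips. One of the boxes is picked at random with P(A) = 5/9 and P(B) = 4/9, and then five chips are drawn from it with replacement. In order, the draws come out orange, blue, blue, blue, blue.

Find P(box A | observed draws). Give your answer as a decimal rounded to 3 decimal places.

0.609

The likelihood of the observed sequence under each hypothesis: P(data | box A) = (1/5)(4/5)(4/5)(4/5)(4/5) = 0.08192; P(data | box B) = (4/12)(8/12)(8/12)(8/12)(8/12) = 0.065844.
Weighting by the prior gives 5/9 · 0.08192 = 0.045511, 4/9 · 0.065844 = 0.029264; summing to 0.074775.
Hence P(box A | data) = (0.045511) / (0.074775) = 0.60864.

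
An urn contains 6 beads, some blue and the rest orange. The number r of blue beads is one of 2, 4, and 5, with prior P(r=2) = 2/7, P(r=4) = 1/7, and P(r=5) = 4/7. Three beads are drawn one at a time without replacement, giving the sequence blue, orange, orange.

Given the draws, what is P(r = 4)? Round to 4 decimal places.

0.1429

The likelihood of the observed sequence under each hypothesis: P(data | r = 2) = (2/6)(4/5)(3/4) = 1/5; P(data | r = 4) = (4/6)(2/5)(1/4) = 1/15; P(data | r = 5) = (5/6)(1/5)(0/4) = 0.
Multiplying each by its prior: 2/7 · 1/5 = 2/35, 1/7 · 1/15 = 1/105, 4/7 · 0 = 0; with total 1/15.
Therefore the posterior P(r = 4 | data) = (1/105) / (1/15) = 1/7.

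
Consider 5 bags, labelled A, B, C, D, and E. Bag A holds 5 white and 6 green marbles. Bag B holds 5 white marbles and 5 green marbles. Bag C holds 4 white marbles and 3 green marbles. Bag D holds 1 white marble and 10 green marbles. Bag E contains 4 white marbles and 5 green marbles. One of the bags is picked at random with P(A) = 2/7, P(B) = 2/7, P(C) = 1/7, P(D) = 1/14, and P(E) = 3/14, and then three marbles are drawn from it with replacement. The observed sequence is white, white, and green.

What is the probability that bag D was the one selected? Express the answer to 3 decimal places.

For each hypothesis, P(data | H) works out to: P(data | bag A) = (5/11)(5/11)(6/11) = 0.1127; P(data | bag B) = (5/10)(5/10)(5/10) = 0.125; P(data | bag C) = (4/7)(4/7)(3/7) = 0.13994; P(data | bag D) = (1/11)(1/11)(10/11) = 0.0075131; P(data | bag E) = (4/9)(4/9)(5/9) = 0.10974.
The prior-weighted likelihoods are 2/7 · 0.1127 = 0.032199, 2/7 · 0.125 = 0.035714, 1/7 · 0.13994 = 0.019992, 1/14 · 0.0075131 = 0.00053665, 3/14 · 0.10974 = 0.023516; with total 0.11196.
Hence P(bag D | data) = (0.00053665) / (0.11196) = 0.0047934.

0.005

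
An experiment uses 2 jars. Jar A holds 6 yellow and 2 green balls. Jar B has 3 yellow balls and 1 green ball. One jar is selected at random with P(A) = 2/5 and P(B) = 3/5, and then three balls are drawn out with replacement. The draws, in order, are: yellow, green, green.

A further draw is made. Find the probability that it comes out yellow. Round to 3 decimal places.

The likelihood of the observed sequence under each hypothesis: P(data | jar A) = (6/8)(2/8)(2/8) = 3/64; P(data | jar B) = (3/4)(1/4)(1/4) = 3/64.
Multiplying each by its prior: 2/5 · 3/64 = 3/160, 3/5 · 3/64 = 9/320; these sum to 3/64.
Normalising, the posterior is P(jar A | data) = 2/5, P(jar B | data) = 3/5.
The predictive probability is P(yellow next | data) = (3/4)(2/5) + (3/4)(3/5) = 3/4.

0.750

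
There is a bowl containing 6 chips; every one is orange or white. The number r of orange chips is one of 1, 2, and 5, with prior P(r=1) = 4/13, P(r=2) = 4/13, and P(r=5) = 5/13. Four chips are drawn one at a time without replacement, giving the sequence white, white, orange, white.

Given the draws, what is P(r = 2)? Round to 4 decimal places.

Under each hypothesis, the probability of the observed sequence is: P(data | r = 1) = (5/6)(4/5)(1/4)(3/3) = 1/6; P(data | r = 2) = (4/6)(3/5)(2/4)(2/3) = 2/15; P(data | r = 5) = (1/6)(0/5) = 0.
The prior-weighted likelihoods are 4/13 · 1/6 = 2/39, 4/13 · 2/15 = 8/195, 5/13 · 0 = 0; summing to 6/65.
By Bayes' rule, P(r = 2 | data) = (8/195) / (6/65) = 4/9.

0.4444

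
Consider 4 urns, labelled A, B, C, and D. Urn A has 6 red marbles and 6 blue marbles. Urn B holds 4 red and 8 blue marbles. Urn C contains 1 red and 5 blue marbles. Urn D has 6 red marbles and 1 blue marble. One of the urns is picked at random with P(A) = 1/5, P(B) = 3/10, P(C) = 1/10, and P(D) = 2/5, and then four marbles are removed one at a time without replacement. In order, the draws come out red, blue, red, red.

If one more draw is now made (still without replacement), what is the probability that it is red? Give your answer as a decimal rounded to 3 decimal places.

The likelihood of the observed sequence under each hypothesis: P(data | urn A) = (6/12)(6/11)(5/10)(4/9) = 0.060606; P(data | urn B) = (4/12)(8/11)(3/10)(2/9) = 0.016162; P(data | urn C) = (1/6)(5/5)(0/4) = 0; P(data | urn D) = (6/7)(1/6)(5/5)(4/4) = 0.14286.
Multiplying each by its prior: 1/5 · 0.060606 = 0.012121, 3/10 · 0.016162 = 0.0048485, 1/10 · 0 = 0, 2/5 · 0.14286 = 0.057143; with total 0.074113.
The posterior is then P(urn A | data) = 0.16355, P(urn B | data) = 0.065421, P(urn C | data) = 0, P(urn D | data) = 0.77103.
So P(red next | data) = Σ P(red next | H) P(H | data) = (3/8)(0.16355) + (1/8)(0.065421) + (1)(0.77103) = 0.84054.

0.841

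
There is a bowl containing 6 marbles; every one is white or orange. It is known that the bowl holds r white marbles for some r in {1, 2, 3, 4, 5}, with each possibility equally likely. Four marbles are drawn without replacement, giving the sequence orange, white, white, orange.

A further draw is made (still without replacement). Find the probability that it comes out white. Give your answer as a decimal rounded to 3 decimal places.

0.500

Compute the likelihood of the observed sequence for each case: P(data | r = 1) = (5/6)(1/5)(0/4) = 0; P(data | r = 2) = (4/6)(2/5)(1/4)(3/3) = 1/15; P(data | r = 3) = (3/6)(3/5)(2/4)(2/3) = 1/10; P(data | r = 4) = (2/6)(4/5)(3/4)(1/3) = 1/15; P(data | r = 5) = (1/6)(5/5)(4/4)(0/3) = 0.
Weighting by the prior gives 1/5 · 0 = 0, 1/5 · 1/15 = 1/75, 1/5 · 1/10 = 1/50, 1/5 · 1/15 = 1/75, 1/5 · 0 = 0; with total 7/150.
The posterior is then P(r = 1 | data) = 0, P(r = 2 | data) = 2/7, P(r = 3 | data) = 3/7, P(r = 4 | data) = 2/7, P(r = 5 | data) = 0.
Averaging over the posterior, P(white next | data) = (0)(2/7) + (1/2)(3/7) + (1)(2/7) = 1/2.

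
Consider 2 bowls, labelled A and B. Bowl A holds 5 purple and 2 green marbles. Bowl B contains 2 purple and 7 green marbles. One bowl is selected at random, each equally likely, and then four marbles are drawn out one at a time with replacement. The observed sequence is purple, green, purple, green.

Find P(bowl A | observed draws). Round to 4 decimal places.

For each hypothesis, P(data | H) works out to: P(data | bowl A) = (5/7)(2/7)(5/7)(2/7) = 0.041649; P(data | bowl B) = (2/9)(7/9)(2/9)(7/9) = 0.029873.
Multiplying each by its prior: 1/2 · 0.041649 = 0.020825, 1/2 · 0.029873 = 0.014937; with total 0.035761.
Therefore the posterior P(bowl A | data) = (0.020825) / (0.035761) = 0.58232.

0.5823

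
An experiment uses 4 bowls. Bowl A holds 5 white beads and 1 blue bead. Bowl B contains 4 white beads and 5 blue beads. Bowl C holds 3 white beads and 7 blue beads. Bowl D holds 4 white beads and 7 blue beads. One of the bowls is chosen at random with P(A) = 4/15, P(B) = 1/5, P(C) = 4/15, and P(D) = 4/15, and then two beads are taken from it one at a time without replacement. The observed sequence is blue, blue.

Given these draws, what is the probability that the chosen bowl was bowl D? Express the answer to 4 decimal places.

0.3613

Compute the likelihood of the observed sequence for each case: P(data | bowl A) = (1/6)(0/5) = 0; P(data | bowl B) = (5/9)(4/8) = 5/18; P(data | bowl C) = (7/10)(6/9) = 7/15; P(data | bowl D) = (7/11)(6/10) = 21/55.
Weighting by the prior gives 4/15 · 0 = 0, 1/5 · 5/18 = 1/18, 4/15 · 7/15 = 28/225, 4/15 · 21/55 = 28/275; summing to 31/110.
Therefore the posterior P(bowl D | data) = (28/275) / (31/110) = 56/155.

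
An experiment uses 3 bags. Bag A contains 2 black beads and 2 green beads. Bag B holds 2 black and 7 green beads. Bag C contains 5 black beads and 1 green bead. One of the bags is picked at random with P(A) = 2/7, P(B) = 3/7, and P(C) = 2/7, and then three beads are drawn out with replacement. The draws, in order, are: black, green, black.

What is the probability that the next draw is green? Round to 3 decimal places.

0.424

The likelihood of the observed sequence under each hypothesis: P(data | bag A) = (2/4)(2/4)(2/4) = 0.125; P(data | bag B) = (2/9)(7/9)(2/9) = 0.038409; P(data | bag C) = (5/6)(1/6)(5/6) = 0.11574.
Weighting by the prior gives 2/7 · 0.125 = 0.035714, 3/7 · 0.038409 = 0.016461, 2/7 · 0.11574 = 0.033069; summing to 0.085244.
Dividing through by the total gives posterior P(bag A | data) = 0.41897, P(bag B | data) = 0.1931, P(bag C | data) = 0.38793.
Averaging over the posterior, P(green next | data) = (1/2)(0.41897) + (7/9)(0.1931) + (1/6)(0.38793) = 0.42433.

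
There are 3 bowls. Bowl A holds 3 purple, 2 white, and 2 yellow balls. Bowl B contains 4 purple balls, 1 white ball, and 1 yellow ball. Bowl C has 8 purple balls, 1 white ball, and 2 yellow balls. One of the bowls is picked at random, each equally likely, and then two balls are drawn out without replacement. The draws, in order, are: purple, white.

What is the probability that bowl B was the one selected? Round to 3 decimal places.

0.382

Under each hypothesis, the probability of the observed sequence is: P(data | bowl A) = (3/7)(2/6) = 0.14286; P(data | bowl B) = (4/6)(1/5) = 0.13333; P(data | bowl C) = (8/11)(1/10) = 0.072727.
Multiplying each by its prior: 1/3 · 0.14286 = 0.047619, 1/3 · 0.13333 = 0.044444, 1/3 · 0.072727 = 0.024242; with total 0.11631.
So P(bowl B | data) = (0.044444) / (0.11631) = 0.38213.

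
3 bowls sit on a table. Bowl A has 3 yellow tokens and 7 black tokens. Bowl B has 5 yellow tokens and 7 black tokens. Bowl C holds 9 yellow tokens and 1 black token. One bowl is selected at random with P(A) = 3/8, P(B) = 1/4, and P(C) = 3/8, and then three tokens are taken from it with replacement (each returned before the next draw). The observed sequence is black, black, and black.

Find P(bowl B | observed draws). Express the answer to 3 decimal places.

Under each hypothesis, the probability of the observed sequence is: P(data | bowl A) = (7/10)(7/10)(7/10) = 0.343; P(data | bowl B) = (7/12)(7/12)(7/12) = 0.1985; P(data | bowl C) = (1/10)(1/10)(1/10) = 0.001.
Multiplying each by its prior: 3/8 · 0.343 = 0.12862, 1/4 · 0.1985 = 0.049624, 3/8 · 0.001 = 0.000375; with total 0.17862.
So P(bowl B | data) = (0.049624) / (0.17862) = 0.27781.

0.278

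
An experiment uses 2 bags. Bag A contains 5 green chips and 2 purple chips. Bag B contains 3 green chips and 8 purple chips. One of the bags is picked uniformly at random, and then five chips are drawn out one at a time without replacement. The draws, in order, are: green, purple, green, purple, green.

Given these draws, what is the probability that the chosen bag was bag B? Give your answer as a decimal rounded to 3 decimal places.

Compute the likelihood of the observed sequence for each case: P(data | bag A) = (5/7)(2/6)(4/5)(1/4)(3/3) = 0.047619; P(data | bag B) = (3/11)(8/10)(2/9)(7/8)(1/7) = 0.0060606.
Weighting by the prior gives 1/2 · 0.047619 = 0.02381, 1/2 · 0.0060606 = 0.0030303; these sum to 0.02684.
So P(bag B | data) = (0.0030303) / (0.02684) = 0.1129.

0.113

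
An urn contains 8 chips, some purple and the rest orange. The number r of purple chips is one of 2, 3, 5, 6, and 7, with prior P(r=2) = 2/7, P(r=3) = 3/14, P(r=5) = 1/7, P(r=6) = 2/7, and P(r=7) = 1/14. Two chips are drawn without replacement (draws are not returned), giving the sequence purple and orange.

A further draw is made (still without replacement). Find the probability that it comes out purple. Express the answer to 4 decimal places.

The likelihood of the observed sequence under each hypothesis: P(data | r = 2) = (2/8)(6/7) = 3/14; P(data | r = 3) = (3/8)(5/7) = 15/56; P(data | r = 5) = (5/8)(3/7) = 15/56; P(data | r = 6) = (6/8)(2/7) = 3/14; P(data | r = 7) = (7/8)(1/7) = 1/8.
The prior-weighted likelihoods are 2/7 · 3/14 = 3/49, 3/14 · 15/56 = 45/784, 1/7 · 15/56 = 15/392, 2/7 · 3/14 = 3/49, 1/14 · 1/8 = 1/112; with total 89/392.
Dividing through by the total gives posterior P(r = 2 | data) = 24/89, P(r = 3 | data) = 45/178, P(r = 5 | data) = 15/89, P(r = 6 | data) = 24/89, P(r = 7 | data) = 7/178.
Averaging over the posterior, P(purple next | data) = (1/6)(24/89) + (1/3)(45/178) + (2/3)(15/89) + (5/6)(24/89) + (1)(7/178) = 45/89.

0.5056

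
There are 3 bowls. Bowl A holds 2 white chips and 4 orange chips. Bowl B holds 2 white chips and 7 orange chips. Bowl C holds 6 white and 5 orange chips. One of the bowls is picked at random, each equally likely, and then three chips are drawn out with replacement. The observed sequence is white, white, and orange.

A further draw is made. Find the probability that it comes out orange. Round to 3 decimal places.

0.568

For each hypothesis, P(data | H) works out to: P(data | bowl A) = (2/6)(2/6)(4/6) = 0.074074; P(data | bowl B) = (2/9)(2/9)(7/9) = 0.038409; P(data | bowl C) = (6/11)(6/11)(5/11) = 0.13524.
Multiplying each by its prior: 1/3 · 0.074074 = 0.024691, 1/3 · 0.038409 = 0.012803, 1/3 · 0.13524 = 0.045079; with total 0.082573.
Normalising, the posterior is P(bowl A | data) = 0.29902, P(bowl B | data) = 0.15505, P(bowl C | data) = 0.54593.
Averaging over the posterior, P(orange next | data) = (2/3)(0.29902) + (7/9)(0.15505) + (5/11)(0.54593) = 0.56809.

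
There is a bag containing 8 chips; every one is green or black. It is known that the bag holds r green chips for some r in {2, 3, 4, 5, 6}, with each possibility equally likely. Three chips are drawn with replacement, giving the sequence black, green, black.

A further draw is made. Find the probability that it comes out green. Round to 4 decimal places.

Under each hypothesis, the probability of the observed sequence is: P(data | r = 2) = (6/8)(2/8)(6/8) = 9/64; P(data | r = 3) = (5/8)(3/8)(5/8) = 75/512; P(data | r = 4) = (4/8)(4/8)(4/8) = 1/8; P(data | r = 5) = (3/8)(5/8)(3/8) = 45/512; P(data | r = 6) = (2/8)(6/8)(2/8) = 3/64.
The prior-weighted likelihoods are 1/5 · 9/64 = 9/320, 1/5 · 75/512 = 15/512, 1/5 · 1/8 = 1/40, 1/5 · 45/512 = 9/512, 1/5 · 3/64 = 3/320; with total 7/64.
The posterior is then P(r = 2 | data) = 9/35, P(r = 3 | data) = 15/56, P(r = 4 | data) = 8/35, P(r = 5 | data) = 9/56, P(r = 6 | data) = 3/35.
The predictive probability is P(green next | data) = (1/4)(9/35) + (3/8)(15/56) + (1/2)(8/35) + (5/8)(9/56) + (3/4)(3/35) = 71/160.

0.4438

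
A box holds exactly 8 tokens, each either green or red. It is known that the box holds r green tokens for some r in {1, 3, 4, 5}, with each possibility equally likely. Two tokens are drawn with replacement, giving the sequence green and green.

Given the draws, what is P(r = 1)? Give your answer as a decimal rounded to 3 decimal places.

0.020

Compute the likelihood of the observed sequence for each case: P(data | r = 1) = (1/8)(1/8) = 1/64; P(data | r = 3) = (3/8)(3/8) = 9/64; P(data | r = 4) = (4/8)(4/8) = 1/4; P(data | r = 5) = (5/8)(5/8) = 25/64.
Multiplying each by its prior: 1/4 · 1/64 = 1/256, 1/4 · 9/64 = 9/256, 1/4 · 1/4 = 1/16, 1/4 · 25/64 = 25/256; summing to 51/256.
By Bayes' rule, P(r = 1 | data) = (1/256) / (51/256) = 1/51.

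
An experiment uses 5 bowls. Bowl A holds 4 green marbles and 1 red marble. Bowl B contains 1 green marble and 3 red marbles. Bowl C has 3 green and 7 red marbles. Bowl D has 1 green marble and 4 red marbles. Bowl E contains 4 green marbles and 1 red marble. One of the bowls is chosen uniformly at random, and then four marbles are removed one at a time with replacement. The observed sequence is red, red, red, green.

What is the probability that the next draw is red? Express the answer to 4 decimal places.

0.7282

Compute the likelihood of the observed sequence for each case: P(data | bowl A) = (1/5)(1/5)(1/5)(4/5) = 0.0064; P(data | bowl B) = (3/4)(3/4)(3/4)(1/4) = 0.10547; P(data | bowl C) = (7/10)(7/10)(7/10)(3/10) = 0.1029; P(data | bowl D) = (4/5)(4/5)(4/5)(1/5) = 0.1024; P(data | bowl E) = (1/5)(1/5)(1/5)(4/5) = 0.0064.
The prior-weighted likelihoods are 1/5 · 0.0064 = 0.00128, 1/5 · 0.10547 = 0.021094, 1/5 · 0.1029 = 0.02058, 1/5 · 0.1024 = 0.02048, 1/5 · 0.0064 = 0.00128; summing to 0.064714.
Dividing through by the total gives posterior P(bowl A | data) = 0.019779, P(bowl B | data) = 0.32595, P(bowl C | data) = 0.31802, P(bowl D | data) = 0.31647, P(bowl E | data) = 0.019779.
So P(red next | data) = Σ P(red next | H) P(H | data) = (1/5)(0.019779) + (3/4)(0.32595) + (7/10)(0.31802) + (4/5)(0.31647) + (1/5)(0.019779) = 0.72817.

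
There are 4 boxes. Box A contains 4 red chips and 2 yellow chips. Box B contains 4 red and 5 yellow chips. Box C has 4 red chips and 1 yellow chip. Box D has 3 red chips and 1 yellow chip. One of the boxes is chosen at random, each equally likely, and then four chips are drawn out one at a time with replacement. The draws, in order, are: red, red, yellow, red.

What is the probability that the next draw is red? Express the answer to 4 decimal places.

Compute the likelihood of the observed sequence for each case: P(data | box A) = (4/6)(4/6)(2/6)(4/6) = 0.098765; P(data | box B) = (4/9)(4/9)(5/9)(4/9) = 0.048773; P(data | box C) = (4/5)(4/5)(1/5)(4/5) = 0.1024; P(data | box D) = (3/4)(3/4)(1/4)(3/4) = 0.10547.
Weighting by the prior gives 1/4 · 0.098765 = 0.024691, 1/4 · 0.048773 = 0.012193, 1/4 · 0.1024 = 0.0256, 1/4 · 0.10547 = 0.026367; with total 0.088852.
The posterior is then P(box A | data) = 0.27789, P(box B | data) = 0.13723, P(box C | data) = 0.28812, P(box D | data) = 0.29675.
The predictive probability is P(red next | data) = (2/3)(0.27789) + (4/9)(0.13723) + (4/5)(0.28812) + (3/4)(0.29675) = 0.69932.

0.6993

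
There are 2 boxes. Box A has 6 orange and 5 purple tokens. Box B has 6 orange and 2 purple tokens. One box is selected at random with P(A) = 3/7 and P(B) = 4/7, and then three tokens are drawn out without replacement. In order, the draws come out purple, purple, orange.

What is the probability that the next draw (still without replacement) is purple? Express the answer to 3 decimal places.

For each hypothesis, P(data | H) works out to: P(data | box A) = (5/11)(4/10)(6/9) = 4/33; P(data | box B) = (2/8)(1/7)(6/6) = 1/28.
The prior-weighted likelihoods are 3/7 · 4/33 = 4/77, 4/7 · 1/28 = 1/49; with total 39/539.
Dividing through by the total gives posterior P(box A | data) = 28/39, P(box B | data) = 11/39.
So P(purple next | data) = Σ P(purple next | H) P(H | data) = (3/8)(28/39) + (0)(11/39) = 7/26.

0.269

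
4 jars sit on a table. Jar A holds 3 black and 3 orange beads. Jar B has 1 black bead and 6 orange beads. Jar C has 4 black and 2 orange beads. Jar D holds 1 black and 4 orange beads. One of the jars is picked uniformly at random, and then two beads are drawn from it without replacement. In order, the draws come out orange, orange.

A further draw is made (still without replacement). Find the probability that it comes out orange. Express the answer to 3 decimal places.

For each hypothesis, P(data | H) works out to: P(data | jar A) = (3/6)(2/5) = 1/5; P(data | jar B) = (6/7)(5/6) = 5/7; P(data | jar C) = (2/6)(1/5) = 1/15; P(data | jar D) = (4/5)(3/4) = 3/5.
Weighting by the prior gives 1/4 · 1/5 = 1/20, 1/4 · 5/7 = 5/28, 1/4 · 1/15 = 1/60, 1/4 · 3/5 = 3/20; with total 83/210.
The posterior is then P(jar A | data) = 21/166, P(jar B | data) = 75/166, P(jar C | data) = 7/166, P(jar D | data) = 63/166.
So P(orange next | data) = Σ P(orange next | H) P(H | data) = (1/4)(21/166) + (4/5)(75/166) + (0)(7/166) + (2/3)(63/166) = 429/664.

0.646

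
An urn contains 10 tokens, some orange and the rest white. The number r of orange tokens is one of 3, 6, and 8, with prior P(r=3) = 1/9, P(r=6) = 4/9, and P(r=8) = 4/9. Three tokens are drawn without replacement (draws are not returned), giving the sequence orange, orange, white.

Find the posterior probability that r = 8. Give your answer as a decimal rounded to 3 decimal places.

0.462

Compute the likelihood of the observed sequence for each case: P(data | r = 3) = (3/10)(2/9)(7/8) = 0.058333; P(data | r = 6) = (6/10)(5/9)(4/8) = 0.16667; P(data | r = 8) = (8/10)(7/9)(2/8) = 0.15556.
Multiplying each by its prior: 1/9 · 0.058333 = 0.0064815, 4/9 · 0.16667 = 0.074074, 4/9 · 0.15556 = 0.069136; these sum to 0.14969.
Hence P(r = 8 | data) = (0.069136) / (0.14969) = 0.46186.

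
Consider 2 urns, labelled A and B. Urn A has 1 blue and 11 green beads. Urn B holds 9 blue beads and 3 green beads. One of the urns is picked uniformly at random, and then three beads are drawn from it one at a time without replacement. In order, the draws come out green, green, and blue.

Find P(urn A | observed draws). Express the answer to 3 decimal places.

0.671

For each hypothesis, P(data | H) works out to: P(data | urn A) = (11/12)(10/11)(1/10) = 1/12; P(data | urn B) = (3/12)(2/11)(9/10) = 9/220.
The prior-weighted likelihoods are 1/2 · 1/12 = 1/24, 1/2 · 9/220 = 9/440; these sum to 41/660.
Therefore the posterior P(urn A | data) = (1/24) / (41/660) = 55/82.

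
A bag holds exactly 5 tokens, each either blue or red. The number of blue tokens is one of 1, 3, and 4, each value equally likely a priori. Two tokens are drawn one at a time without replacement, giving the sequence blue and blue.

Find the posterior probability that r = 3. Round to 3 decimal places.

0.333

Compute the likelihood of the observed sequence for each case: P(data | r = 1) = (1/5)(0/4) = 0; P(data | r = 3) = (3/5)(2/4) = 3/10; P(data | r = 4) = (4/5)(3/4) = 3/5.
The prior-weighted likelihoods are 1/3 · 0 = 0, 1/3 · 3/10 = 1/10, 1/3 · 3/5 = 1/5; summing to 3/10.
Therefore the posterior P(r = 3 | data) = (1/10) / (3/10) = 1/3.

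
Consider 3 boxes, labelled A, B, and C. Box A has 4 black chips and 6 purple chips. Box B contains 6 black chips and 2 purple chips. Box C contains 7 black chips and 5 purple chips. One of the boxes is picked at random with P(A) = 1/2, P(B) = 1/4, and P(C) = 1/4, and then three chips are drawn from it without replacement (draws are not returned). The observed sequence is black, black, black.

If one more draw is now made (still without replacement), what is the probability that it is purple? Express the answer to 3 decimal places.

For each hypothesis, P(data | H) works out to: P(data | box A) = (4/10)(3/9)(2/8) = 0.033333; P(data | box B) = (6/8)(5/7)(4/6) = 0.35714; P(data | box C) = (7/12)(6/11)(5/10) = 0.15909.
The prior-weighted likelihoods are 1/2 · 0.033333 = 0.016667, 1/4 · 0.35714 = 0.089286, 1/4 · 0.15909 = 0.039773; these sum to 0.14573.
Dividing through by the total gives posterior P(box A | data) = 0.11437, P(box B | data) = 0.6127, P(box C | data) = 0.27293.
Averaging over the posterior, P(purple next | data) = (6/7)(0.11437) + (2/5)(0.6127) + (5/9)(0.27293) = 0.49474.

0.495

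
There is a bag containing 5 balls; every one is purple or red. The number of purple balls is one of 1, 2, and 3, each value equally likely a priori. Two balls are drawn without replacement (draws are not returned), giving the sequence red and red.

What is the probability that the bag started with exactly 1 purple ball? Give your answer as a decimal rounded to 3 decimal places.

0.600

Compute the likelihood of the observed sequence for each case: P(data | r = 1) = (4/5)(3/4) = 3/5; P(data | r = 2) = (3/5)(2/4) = 3/10; P(data | r = 3) = (2/5)(1/4) = 1/10.
Weighting by the prior gives 1/3 · 3/5 = 1/5, 1/3 · 3/10 = 1/10, 1/3 · 1/10 = 1/30; these sum to 1/3.
By Bayes' rule, P(r = 1 | data) = (1/5) / (1/3) = 3/5.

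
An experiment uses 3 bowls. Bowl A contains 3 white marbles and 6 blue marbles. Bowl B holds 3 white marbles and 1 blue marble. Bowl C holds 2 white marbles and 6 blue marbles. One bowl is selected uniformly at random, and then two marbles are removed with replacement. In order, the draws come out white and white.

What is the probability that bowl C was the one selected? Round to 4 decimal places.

0.0849

Under each hypothesis, the probability of the observed sequence is: P(data | bowl A) = (3/9)(3/9) = 1/9; P(data | bowl B) = (3/4)(3/4) = 9/16; P(data | bowl C) = (2/8)(2/8) = 1/16.
Multiplying each by its prior: 1/3 · 1/9 = 1/27, 1/3 · 9/16 = 3/16, 1/3 · 1/16 = 1/48; summing to 53/216.
Hence P(bowl C | data) = (1/48) / (53/216) = 9/106.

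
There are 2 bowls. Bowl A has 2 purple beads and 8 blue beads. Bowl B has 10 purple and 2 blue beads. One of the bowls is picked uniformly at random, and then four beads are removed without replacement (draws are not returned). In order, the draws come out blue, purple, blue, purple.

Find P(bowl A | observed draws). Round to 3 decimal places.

0.595

For each hypothesis, P(data | H) works out to: P(data | bowl A) = (8/10)(2/9)(7/8)(1/7) = 0.022222; P(data | bowl B) = (2/12)(10/11)(1/10)(9/9) = 0.015152.
Multiplying each by its prior: 1/2 · 0.022222 = 0.011111, 1/2 · 0.015152 = 0.0075758; with total 0.018687.
So P(bowl A | data) = (0.011111) / (0.018687) = 0.59459.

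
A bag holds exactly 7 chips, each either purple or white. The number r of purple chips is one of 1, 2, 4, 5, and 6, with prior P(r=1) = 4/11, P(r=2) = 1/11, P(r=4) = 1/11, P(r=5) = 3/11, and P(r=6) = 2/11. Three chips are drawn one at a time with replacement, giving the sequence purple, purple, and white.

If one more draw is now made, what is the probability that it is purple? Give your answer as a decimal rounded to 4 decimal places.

Under each hypothesis, the probability of the observed sequence is: P(data | r = 1) = (1/7)(1/7)(6/7) = 0.017493; P(data | r = 2) = (2/7)(2/7)(5/7) = 0.058309; P(data | r = 4) = (4/7)(4/7)(3/7) = 0.13994; P(data | r = 5) = (5/7)(5/7)(2/7) = 0.14577; P(data | r = 6) = (6/7)(6/7)(1/7) = 0.10496.
Weighting by the prior gives 4/11 · 0.017493 = 0.006361, 1/11 · 0.058309 = 0.0053008, 1/11 · 0.13994 = 0.012722, 3/11 · 0.14577 = 0.039756, 2/11 · 0.10496 = 0.019083; these sum to 0.083223.
The posterior is then P(r = 1 | data) = 0.076433, P(r = 2 | data) = 0.063694, P(r = 4 | data) = 0.15287, P(r = 5 | data) = 0.47771, P(r = 6 | data) = 0.2293.
The predictive probability is P(purple next | data) = (1/7)(0.076433) + (2/7)(0.063694) + (4/7)(0.15287) + (5/7)(0.47771) + (6/7)(0.2293) = 0.65423.

0.6542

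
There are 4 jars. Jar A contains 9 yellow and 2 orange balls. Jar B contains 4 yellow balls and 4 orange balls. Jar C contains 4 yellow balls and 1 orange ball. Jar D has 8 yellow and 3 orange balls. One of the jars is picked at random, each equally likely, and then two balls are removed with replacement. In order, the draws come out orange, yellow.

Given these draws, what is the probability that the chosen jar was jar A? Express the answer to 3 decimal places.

The likelihood of the observed sequence under each hypothesis: P(data | jar A) = (2/11)(9/11) = 0.14876; P(data | jar B) = (4/8)(4/8) = 0.25; P(data | jar C) = (1/5)(4/5) = 0.16; P(data | jar D) = (3/11)(8/11) = 0.19835.
The prior-weighted likelihoods are 1/4 · 0.14876 = 0.03719, 1/4 · 0.25 = 0.0625, 1/4 · 0.16 = 0.04, 1/4 · 0.19835 = 0.049587; these sum to 0.18928.
By Bayes' rule, P(jar A | data) = (0.03719) / (0.18928) = 0.19649.

0.196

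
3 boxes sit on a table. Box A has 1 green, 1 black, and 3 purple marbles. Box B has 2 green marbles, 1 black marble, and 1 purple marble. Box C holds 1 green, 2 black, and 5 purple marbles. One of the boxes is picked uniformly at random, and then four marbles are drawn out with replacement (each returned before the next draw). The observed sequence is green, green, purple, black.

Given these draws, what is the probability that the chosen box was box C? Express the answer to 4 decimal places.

Under each hypothesis, the probability of the observed sequence is: P(data | box A) = (1/5)(1/5)(3/5)(1/5) = 0.0048; P(data | box B) = (2/4)(2/4)(1/4)(1/4) = 0.015625; P(data | box C) = (1/8)(1/8)(5/8)(2/8) = 0.0024414.
Weighting by the prior gives 1/3 · 0.0048 = 0.0016, 1/3 · 0.015625 = 0.0052083, 1/3 · 0.0024414 = 0.0008138; summing to 0.0076221.
So P(box C | data) = (0.0008138) / (0.0076221) = 0.10677.

0.1068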